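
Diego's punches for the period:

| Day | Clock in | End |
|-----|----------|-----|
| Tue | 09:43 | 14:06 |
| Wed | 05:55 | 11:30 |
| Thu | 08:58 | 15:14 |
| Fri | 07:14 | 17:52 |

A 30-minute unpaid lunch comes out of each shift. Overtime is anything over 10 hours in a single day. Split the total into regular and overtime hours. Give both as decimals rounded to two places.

Tue: 09:43–14:06 = 4 h 23 min; less 30 min break → 3 h 53 min
Wed: 05:55–11:30 = 5 h 35 min; less 30 min break → 5 h 5 min
Thu: 08:58–15:14 = 6 h 16 min; less 30 min break → 5 h 46 min
Fri: 07:14–17:52 = 10 h 38 min; less 30 min break → 10 h 8 min
Tue reg 3 h 53 min / OT 0 h 0 min; Wed reg 5 h 5 min / OT 0 h 0 min; Thu reg 5 h 46 min / OT 0 h 0 min; Fri reg 10 h 0 min / OT 0 h 8 min.
Totals: regular 24 h 44 min, overtime 0 h 8 min.

Regular 24.73 hours, overtime 0.13 hours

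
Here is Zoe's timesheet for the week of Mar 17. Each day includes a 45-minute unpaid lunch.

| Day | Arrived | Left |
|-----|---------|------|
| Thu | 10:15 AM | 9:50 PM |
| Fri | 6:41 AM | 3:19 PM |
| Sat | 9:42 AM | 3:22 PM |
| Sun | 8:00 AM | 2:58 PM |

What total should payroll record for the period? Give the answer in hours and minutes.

29 h 51 min

Thu: 10:15 AM–9:50 PM = 11 h 35 min; less 45 min break → 10 h 50 min
Fri: 6:41 AM–3:19 PM = 8 h 38 min; less 45 min break → 7 h 53 min
Sat: 9:42 AM–3:22 PM = 5 h 40 min; less 45 min break → 4 h 55 min
Sun: 8:00 AM–2:58 PM = 6 h 58 min; less 45 min break → 6 h 13 min
Total: 10 h 50 min + 7 h 53 min + 4 h 55 min + 6 h 13 min = 29 h 51 min.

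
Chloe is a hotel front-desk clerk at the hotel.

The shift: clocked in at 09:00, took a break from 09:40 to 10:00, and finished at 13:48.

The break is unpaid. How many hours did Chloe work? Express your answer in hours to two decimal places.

The shift: 09:00–13:48 = 4 h 48 min; less 20 min break → 4 h 28 min

4.47 hours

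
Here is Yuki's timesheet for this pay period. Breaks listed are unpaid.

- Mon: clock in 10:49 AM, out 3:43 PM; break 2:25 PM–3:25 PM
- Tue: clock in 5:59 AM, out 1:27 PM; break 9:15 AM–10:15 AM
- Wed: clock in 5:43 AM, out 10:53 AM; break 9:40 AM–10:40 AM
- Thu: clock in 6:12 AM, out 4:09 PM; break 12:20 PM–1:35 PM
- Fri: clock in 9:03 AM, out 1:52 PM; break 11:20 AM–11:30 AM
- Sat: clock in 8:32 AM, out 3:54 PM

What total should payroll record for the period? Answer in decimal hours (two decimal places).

35.25 hours

Mon: 10:49 AM–3:43 PM = 4 h 54 min; less 60 min break → 3 h 54 min
Tue: 5:59 AM–1:27 PM = 7 h 28 min; less 60 min break → 6 h 28 min
Wed: 5:43 AM–10:53 AM = 5 h 10 min; less 60 min break → 4 h 10 min
Thu: 6:12 AM–4:09 PM = 9 h 57 min; less 75 min break → 8 h 42 min
Fri: 9:03 AM–1:52 PM = 4 h 49 min; less 10 min break → 4 h 39 min
Sat: 8:32 AM–3:54 PM = 7 h 22 min
Total: 3 h 54 min + 6 h 28 min + 4 h 10 min + 8 h 42 min + 4 h 39 min + 7 h 22 min = 35 h 15 min.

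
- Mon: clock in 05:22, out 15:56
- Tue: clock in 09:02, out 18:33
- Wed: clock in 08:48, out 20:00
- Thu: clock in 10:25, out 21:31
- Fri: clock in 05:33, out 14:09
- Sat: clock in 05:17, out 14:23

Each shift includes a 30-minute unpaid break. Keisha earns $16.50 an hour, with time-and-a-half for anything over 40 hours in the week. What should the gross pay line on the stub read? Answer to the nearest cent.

Mon: 05:22–15:56 = 10 h 34 min; less 30 min break → 10 h 4 min
Tue: 09:02–18:33 = 9 h 31 min; less 30 min break → 9 h 1 min
Wed: 08:48–20:00 = 11 h 12 min; less 30 min break → 10 h 42 min
Thu: 10:25–21:31 = 11 h 6 min; less 30 min break → 10 h 36 min
Fri: 05:33–14:09 = 8 h 36 min; less 30 min break → 8 h 6 min
Sat: 05:17–14:23 = 9 h 6 min; less 30 min break → 8 h 36 min
Total worked: 57 h 5 min = 3425 min.
Regular 40 h 0 min = 2400 min at $16.50/h; overtime 17 h 5 min = 1025 min at $24.75/h.
Pay = (2400 × $16.50 + 1025 × $24.75) ÷ 60 = $1082.81.

$1082.81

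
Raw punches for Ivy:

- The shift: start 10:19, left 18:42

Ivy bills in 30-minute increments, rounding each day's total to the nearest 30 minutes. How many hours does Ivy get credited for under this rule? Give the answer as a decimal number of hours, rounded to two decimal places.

8.50 hours

The shift: 10:19–18:42 = 8 h 23 min → rounds to 8 h 30 min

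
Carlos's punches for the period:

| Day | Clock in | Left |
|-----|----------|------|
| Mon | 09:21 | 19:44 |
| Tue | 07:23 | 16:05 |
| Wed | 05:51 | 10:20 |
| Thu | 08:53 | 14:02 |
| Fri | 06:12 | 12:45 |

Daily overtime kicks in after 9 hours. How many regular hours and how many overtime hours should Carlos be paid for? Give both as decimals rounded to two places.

Mon: 09:21–19:44 = 10 h 23 min
Tue: 07:23–16:05 = 8 h 42 min
Wed: 05:51–10:20 = 4 h 29 min
Thu: 08:53–14:02 = 5 h 9 min
Fri: 06:12–12:45 = 6 h 33 min
Mon reg 9 h 0 min / OT 1 h 23 min; Tue reg 8 h 42 min / OT 0 h 0 min; Wed reg 4 h 29 min / OT 0 h 0 min; Thu reg 5 h 9 min / OT 0 h 0 min; Fri reg 6 h 33 min / OT 0 h 0 min.
Totals: regular 33 h 53 min, overtime 1 h 23 min.

Regular 33.88 hours, overtime 1.38 hours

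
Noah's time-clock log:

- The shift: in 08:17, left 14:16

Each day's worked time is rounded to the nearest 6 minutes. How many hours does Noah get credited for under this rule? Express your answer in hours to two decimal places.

The shift: 08:17–14:16 = 5 h 59 min → rounds to 6 h 0 min

6.00 hours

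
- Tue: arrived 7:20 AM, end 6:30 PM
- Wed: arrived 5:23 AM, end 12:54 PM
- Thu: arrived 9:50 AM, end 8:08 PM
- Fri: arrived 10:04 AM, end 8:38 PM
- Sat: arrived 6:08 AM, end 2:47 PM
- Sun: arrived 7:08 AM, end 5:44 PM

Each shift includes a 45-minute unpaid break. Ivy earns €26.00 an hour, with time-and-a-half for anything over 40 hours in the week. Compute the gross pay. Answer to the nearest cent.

€1597.70

Tue: 7:20 AM–6:30 PM = 11 h 10 min; less 45 min break → 10 h 25 min
Wed: 5:23 AM–12:54 PM = 7 h 31 min; less 45 min break → 6 h 46 min
Thu: 9:50 AM–8:08 PM = 10 h 18 min; less 45 min break → 9 h 33 min
Fri: 10:04 AM–8:38 PM = 10 h 34 min; less 45 min break → 9 h 49 min
Sat: 6:08 AM–2:47 PM = 8 h 39 min; less 45 min break → 7 h 54 min
Sun: 7:08 AM–5:44 PM = 10 h 36 min; less 45 min break → 9 h 51 min
Total worked: 54 h 18 min = 3258 min.
Regular 40 h 0 min = 2400 min at €26.00/h; overtime 14 h 18 min = 858 min at €39.00/h.
Pay = (2400 × €26.00 + 858 × €39.00) ÷ 60 = €1597.70.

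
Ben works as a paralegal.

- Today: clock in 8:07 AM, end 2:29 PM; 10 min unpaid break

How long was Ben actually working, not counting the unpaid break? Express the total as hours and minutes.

6 h 12 min

Today: 8:07 AM–2:29 PM = 6 h 22 min; less 10 min break → 6 h 12 min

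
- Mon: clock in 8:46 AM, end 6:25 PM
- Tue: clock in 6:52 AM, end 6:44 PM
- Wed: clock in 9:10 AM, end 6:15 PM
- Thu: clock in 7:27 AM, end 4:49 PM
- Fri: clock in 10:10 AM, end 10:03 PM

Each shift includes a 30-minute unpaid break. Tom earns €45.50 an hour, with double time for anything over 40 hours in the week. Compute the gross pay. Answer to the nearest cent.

Mon: 8:46 AM–6:25 PM = 9 h 39 min; less 30 min break → 9 h 9 min
Tue: 6:52 AM–6:44 PM = 11 h 52 min; less 30 min break → 11 h 22 min
Wed: 9:10 AM–6:15 PM = 9 h 5 min; less 30 min break → 8 h 35 min
Thu: 7:27 AM–4:49 PM = 9 h 22 min; less 30 min break → 8 h 52 min
Fri: 10:10 AM–10:03 PM = 11 h 53 min; less 30 min break → 11 h 23 min
Total worked: 49 h 21 min = 2961 min.
Regular 40 h 0 min = 2400 min at €45.50/h; overtime 9 h 21 min = 561 min at €91.00/h.
Pay = (2400 × €45.50 + 561 × €91.00) ÷ 60 = €2670.85.

€2670.85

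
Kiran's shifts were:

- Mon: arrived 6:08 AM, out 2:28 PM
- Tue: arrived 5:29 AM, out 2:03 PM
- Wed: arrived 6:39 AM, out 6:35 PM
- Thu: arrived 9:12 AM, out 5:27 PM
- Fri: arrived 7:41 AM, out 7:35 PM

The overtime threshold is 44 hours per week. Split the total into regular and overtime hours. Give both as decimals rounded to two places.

Mon: 6:08 AM–2:28 PM = 8 h 20 min
Tue: 5:29 AM–2:03 PM = 8 h 34 min
Wed: 6:39 AM–6:35 PM = 11 h 56 min
Thu: 9:12 AM–5:27 PM = 8 h 15 min
Fri: 7:41 AM–7:35 PM = 11 h 54 min
Total worked: 48 h 59 min = 48.98 h.
Threshold 44 h → overtime 4 h 59 min, regular 44 h 0 min.

Regular 44.00 hours, overtime 4.98 hours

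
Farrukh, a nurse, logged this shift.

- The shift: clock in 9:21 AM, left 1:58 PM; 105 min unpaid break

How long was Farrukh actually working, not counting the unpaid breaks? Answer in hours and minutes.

The shift: 9:21 AM–1:58 PM = 4 h 37 min; less 105 min break → 2 h 52 min

2 h 52 min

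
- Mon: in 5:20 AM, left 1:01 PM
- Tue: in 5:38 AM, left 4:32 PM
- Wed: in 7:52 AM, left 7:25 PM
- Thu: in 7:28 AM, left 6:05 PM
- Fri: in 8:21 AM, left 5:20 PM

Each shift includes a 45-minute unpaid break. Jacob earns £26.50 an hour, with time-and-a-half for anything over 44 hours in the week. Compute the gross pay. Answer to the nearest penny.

£1244.84

Mon: 5:20 AM–1:01 PM = 7 h 41 min; less 45 min break → 6 h 56 min
Tue: 5:38 AM–4:32 PM = 10 h 54 min; less 45 min break → 10 h 9 min
Wed: 7:52 AM–7:25 PM = 11 h 33 min; less 45 min break → 10 h 48 min
Thu: 7:28 AM–6:05 PM = 10 h 37 min; less 45 min break → 9 h 52 min
Fri: 8:21 AM–5:20 PM = 8 h 59 min; less 45 min break → 8 h 14 min
Total worked: 45 h 59 min = 2759 min.
Regular 44 h 0 min = 2640 min at £26.50/h; overtime 1 h 59 min = 119 min at £39.75/h.
Pay = (2640 × £26.50 + 119 × £39.75) ÷ 60 = £1244.84.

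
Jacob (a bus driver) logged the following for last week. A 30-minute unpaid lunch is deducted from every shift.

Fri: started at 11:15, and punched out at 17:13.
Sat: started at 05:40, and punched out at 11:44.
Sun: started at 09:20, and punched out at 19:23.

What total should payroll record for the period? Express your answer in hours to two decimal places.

Fri: 11:15–17:13 = 5 h 58 min; less 30 min break → 5 h 28 min
Sat: 05:40–11:44 = 6 h 4 min; less 30 min break → 5 h 34 min
Sun: 09:20–19:23 = 10 h 3 min; less 30 min break → 9 h 33 min
Total: 5 h 28 min + 5 h 34 min + 9 h 33 min = 20 h 35 min.

20.58 hours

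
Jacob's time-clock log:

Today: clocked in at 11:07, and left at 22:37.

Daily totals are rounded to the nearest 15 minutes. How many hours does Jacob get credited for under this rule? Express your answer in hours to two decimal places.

Today: 11:07–22:37 = 11 h 30 min → rounds to 11 h 30 min

11.50 hours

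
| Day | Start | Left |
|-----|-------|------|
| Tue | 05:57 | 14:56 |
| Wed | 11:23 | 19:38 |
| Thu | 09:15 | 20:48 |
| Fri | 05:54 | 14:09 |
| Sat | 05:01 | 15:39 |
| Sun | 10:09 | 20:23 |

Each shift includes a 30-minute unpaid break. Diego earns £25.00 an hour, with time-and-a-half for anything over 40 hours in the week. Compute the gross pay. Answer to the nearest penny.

Tue: 05:57–14:56 = 8 h 59 min; less 30 min break → 8 h 29 min
Wed: 11:23–19:38 = 8 h 15 min; less 30 min break → 7 h 45 min
Thu: 09:15–20:48 = 11 h 33 min; less 30 min break → 11 h 3 min
Fri: 05:54–14:09 = 8 h 15 min; less 30 min break → 7 h 45 min
Sat: 05:01–15:39 = 10 h 38 min; less 30 min break → 10 h 8 min
Sun: 10:09–20:23 = 10 h 14 min; less 30 min break → 9 h 44 min
Total worked: 54 h 54 min = 3294 min.
Regular 40 h 0 min = 2400 min at £25.00/h; overtime 14 h 54 min = 894 min at £37.50/h.
Pay = (2400 × £25.00 + 894 × £37.50) ÷ 60 = £1558.75.

£1558.75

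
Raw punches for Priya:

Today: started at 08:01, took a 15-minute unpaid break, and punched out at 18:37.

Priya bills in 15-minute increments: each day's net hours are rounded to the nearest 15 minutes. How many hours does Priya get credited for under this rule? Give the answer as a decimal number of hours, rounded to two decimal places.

10.25 hours

Today: 08:01–18:37 = 10 h 36 min − 15 min = 10 h 21 min → rounds to 10 h 15 min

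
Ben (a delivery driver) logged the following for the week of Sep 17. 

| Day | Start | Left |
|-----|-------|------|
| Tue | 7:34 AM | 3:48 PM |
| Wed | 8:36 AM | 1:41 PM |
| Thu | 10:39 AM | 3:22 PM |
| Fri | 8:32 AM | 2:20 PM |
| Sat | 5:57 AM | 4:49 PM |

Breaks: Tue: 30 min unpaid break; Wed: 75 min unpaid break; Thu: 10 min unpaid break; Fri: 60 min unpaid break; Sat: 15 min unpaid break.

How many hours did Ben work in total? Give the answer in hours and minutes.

Tue: 7:34 AM–3:48 PM = 8 h 14 min; less 30 min break → 7 h 44 min
Wed: 8:36 AM–1:41 PM = 5 h 5 min; less 75 min break → 3 h 50 min
Thu: 10:39 AM–3:22 PM = 4 h 43 min; less 10 min break → 4 h 33 min
Fri: 8:32 AM–2:20 PM = 5 h 48 min; less 60 min break → 4 h 48 min
Sat: 5:57 AM–4:49 PM = 10 h 52 min; less 15 min break → 10 h 37 min
Total: 7 h 44 min + 3 h 50 min + 4 h 33 min + 4 h 48 min + 10 h 37 min = 31 h 32 min.

31 h 32 min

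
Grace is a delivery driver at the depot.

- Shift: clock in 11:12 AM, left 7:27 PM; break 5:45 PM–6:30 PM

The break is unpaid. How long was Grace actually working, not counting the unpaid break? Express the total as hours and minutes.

7 h 30 min

Shift: 11:12 AM–7:27 PM = 8 h 15 min; less 45 min break → 7 h 30 min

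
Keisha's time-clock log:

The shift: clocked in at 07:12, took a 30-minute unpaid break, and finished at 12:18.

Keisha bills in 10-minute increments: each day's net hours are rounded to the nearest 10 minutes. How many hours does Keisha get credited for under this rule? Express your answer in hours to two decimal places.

4.67 hours

The shift: 07:12–12:18 = 5 h 6 min − 30 min = 4 h 36 min → rounds to 4 h 40 min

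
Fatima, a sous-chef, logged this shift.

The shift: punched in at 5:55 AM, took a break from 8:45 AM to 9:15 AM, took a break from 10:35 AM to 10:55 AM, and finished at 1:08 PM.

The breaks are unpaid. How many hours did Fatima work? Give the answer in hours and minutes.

The shift: 5:55 AM–1:08 PM = 7 h 13 min; less 50 min break → 6 h 23 min

6 h 23 min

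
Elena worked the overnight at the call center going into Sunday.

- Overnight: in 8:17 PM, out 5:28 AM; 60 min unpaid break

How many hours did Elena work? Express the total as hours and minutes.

8 h 11 min

Overnight: 8:17 PM → midnight = 3 h 43 min; midnight → 5:28 AM = 5 h 28 min; span 9 h 11 min; less 60 min break → 8 h 11 min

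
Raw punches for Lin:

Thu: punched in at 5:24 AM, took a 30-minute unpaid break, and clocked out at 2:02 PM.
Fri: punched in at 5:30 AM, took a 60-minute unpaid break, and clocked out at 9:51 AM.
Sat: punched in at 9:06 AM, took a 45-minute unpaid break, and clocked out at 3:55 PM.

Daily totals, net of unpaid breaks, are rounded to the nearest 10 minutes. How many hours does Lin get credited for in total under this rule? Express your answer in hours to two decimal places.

Thu: 5:24 AM–2:02 PM = 8 h 38 min − 30 min = 8 h 8 min → rounds to 8 h 10 min
Fri: 5:30 AM–9:51 AM = 4 h 21 min − 60 min = 3 h 21 min → rounds to 3 h 20 min
Sat: 9:06 AM–3:55 PM = 6 h 49 min − 45 min = 6 h 4 min → rounds to 6 h 0 min
Total credited: 17 h 30 min.

17.50 hours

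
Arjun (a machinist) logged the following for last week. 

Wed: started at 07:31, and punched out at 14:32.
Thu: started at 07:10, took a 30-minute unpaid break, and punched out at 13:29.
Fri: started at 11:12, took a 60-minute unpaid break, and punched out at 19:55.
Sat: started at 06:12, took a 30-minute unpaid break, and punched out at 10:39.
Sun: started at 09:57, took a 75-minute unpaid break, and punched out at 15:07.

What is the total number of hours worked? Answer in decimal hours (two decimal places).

28.42 hours

Wed: 07:31–14:32 = 7 h 1 min
Thu: 07:10–13:29 = 6 h 19 min; less 30 min break → 5 h 49 min
Fri: 11:12–19:55 = 8 h 43 min; less 60 min break → 7 h 43 min
Sat: 06:12–10:39 = 4 h 27 min; less 30 min break → 3 h 57 min
Sun: 09:57–15:07 = 5 h 10 min; less 75 min break → 3 h 55 min
Total: 7 h 1 min + 5 h 49 min + 7 h 43 min + 3 h 57 min + 3 h 55 min = 28 h 25 min.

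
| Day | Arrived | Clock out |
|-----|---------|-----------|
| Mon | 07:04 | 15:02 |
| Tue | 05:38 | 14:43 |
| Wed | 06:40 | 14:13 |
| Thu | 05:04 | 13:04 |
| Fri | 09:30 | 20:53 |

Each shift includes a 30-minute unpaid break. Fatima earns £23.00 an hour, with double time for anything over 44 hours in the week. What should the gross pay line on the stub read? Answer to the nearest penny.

Mon: 07:04–15:02 = 7 h 58 min; less 30 min break → 7 h 28 min
Tue: 05:38–14:43 = 9 h 5 min; less 30 min break → 8 h 35 min
Wed: 06:40–14:13 = 7 h 33 min; less 30 min break → 7 h 3 min
Thu: 05:04–13:04 = 8 h 0 min; less 30 min break → 7 h 30 min
Fri: 09:30–20:53 = 11 h 23 min; less 30 min break → 10 h 53 min
Total worked: 41 h 29 min = 2489 min.
Regular 41 h 29 min = 2489 min at £23.00/h; overtime 0 h 0 min = 0 min at £46.00/h.
Pay = (2489 × £23.00 + 0 × £46.00) ÷ 60 = £954.12.

£954.12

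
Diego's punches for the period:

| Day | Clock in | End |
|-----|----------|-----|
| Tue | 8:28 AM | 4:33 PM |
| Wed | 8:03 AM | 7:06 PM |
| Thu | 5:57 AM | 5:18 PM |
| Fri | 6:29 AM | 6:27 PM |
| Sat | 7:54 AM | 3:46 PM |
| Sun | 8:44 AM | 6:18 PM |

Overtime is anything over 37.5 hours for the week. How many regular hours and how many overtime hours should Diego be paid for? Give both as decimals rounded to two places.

Regular 37.50 hours, overtime 22.38 hours

Tue: 8:28 AM–4:33 PM = 8 h 5 min
Wed: 8:03 AM–7:06 PM = 11 h 3 min
Thu: 5:57 AM–5:18 PM = 11 h 21 min
Fri: 6:29 AM–6:27 PM = 11 h 58 min
Sat: 7:54 AM–3:46 PM = 7 h 52 min
Sun: 8:44 AM–6:18 PM = 9 h 34 min
Total worked: 59 h 53 min = 59.88 h.
Threshold 37.5 h → overtime 22 h 23 min, regular 37 h 30 min.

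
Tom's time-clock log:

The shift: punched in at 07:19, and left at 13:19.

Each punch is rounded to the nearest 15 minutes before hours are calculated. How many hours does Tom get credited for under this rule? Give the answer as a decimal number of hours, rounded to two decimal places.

6.00 hours

The shift: in 07:19→07:15, out 13:19→13:15; 6 h 0 min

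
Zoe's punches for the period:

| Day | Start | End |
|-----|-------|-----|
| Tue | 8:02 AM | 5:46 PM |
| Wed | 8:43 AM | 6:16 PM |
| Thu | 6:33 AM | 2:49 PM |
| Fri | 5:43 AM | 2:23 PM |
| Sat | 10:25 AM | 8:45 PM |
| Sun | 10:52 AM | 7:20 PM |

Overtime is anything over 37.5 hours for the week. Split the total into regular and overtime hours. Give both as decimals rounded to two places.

Regular 37.50 hours, overtime 17.52 hours

Tue: 8:02 AM–5:46 PM = 9 h 44 min
Wed: 8:43 AM–6:16 PM = 9 h 33 min
Thu: 6:33 AM–2:49 PM = 8 h 16 min
Fri: 5:43 AM–2:23 PM = 8 h 40 min
Sat: 10:25 AM–8:45 PM = 10 h 20 min
Sun: 10:52 AM–7:20 PM = 8 h 28 min
Total worked: 55 h 1 min = 55.02 h.
Threshold 37.5 h → overtime 17 h 31 min, regular 37 h 30 min.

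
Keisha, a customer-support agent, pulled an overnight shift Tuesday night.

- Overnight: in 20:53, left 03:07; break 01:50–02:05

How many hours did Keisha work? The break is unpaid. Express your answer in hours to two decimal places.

5.98 hours

Overnight: 20:53 → midnight = 3 h 7 min; midnight → 03:07 = 3 h 7 min; span 6 h 14 min; less 15 min break → 5 h 59 min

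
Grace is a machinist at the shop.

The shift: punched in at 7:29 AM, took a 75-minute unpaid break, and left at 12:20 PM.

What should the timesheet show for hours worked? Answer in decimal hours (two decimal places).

The shift: 7:29 AM–12:20 PM = 4 h 51 min; less 75 min break → 3 h 36 min

3.60 hours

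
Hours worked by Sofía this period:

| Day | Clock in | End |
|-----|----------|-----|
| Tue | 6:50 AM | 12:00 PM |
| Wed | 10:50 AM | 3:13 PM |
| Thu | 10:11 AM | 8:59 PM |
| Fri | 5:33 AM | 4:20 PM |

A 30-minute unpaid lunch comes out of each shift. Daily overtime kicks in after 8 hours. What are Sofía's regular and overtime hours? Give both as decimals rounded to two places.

Tue: 6:50 AM–12:00 PM = 5 h 10 min; less 30 min break → 4 h 40 min
Wed: 10:50 AM–3:13 PM = 4 h 23 min; less 30 min break → 3 h 53 min
Thu: 10:11 AM–8:59 PM = 10 h 48 min; less 30 min break → 10 h 18 min
Fri: 5:33 AM–4:20 PM = 10 h 47 min; less 30 min break → 10 h 17 min
Tue reg 4 h 40 min / OT 0 h 0 min; Wed reg 3 h 53 min / OT 0 h 0 min; Thu reg 8 h 0 min / OT 2 h 18 min; Fri reg 8 h 0 min / OT 2 h 17 min.
Totals: regular 24 h 33 min, overtime 4 h 35 min.

Regular 24.55 hours, overtime 4.58 hours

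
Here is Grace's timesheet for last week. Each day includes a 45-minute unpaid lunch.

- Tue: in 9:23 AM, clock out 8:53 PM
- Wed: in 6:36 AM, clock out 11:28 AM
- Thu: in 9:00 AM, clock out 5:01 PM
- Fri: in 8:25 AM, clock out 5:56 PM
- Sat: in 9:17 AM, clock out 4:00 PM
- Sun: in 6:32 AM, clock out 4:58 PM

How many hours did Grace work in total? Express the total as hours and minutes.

Tue: 9:23 AM–8:53 PM = 11 h 30 min; less 45 min break → 10 h 45 min
Wed: 6:36 AM–11:28 AM = 4 h 52 min; less 45 min break → 4 h 7 min
Thu: 9:00 AM–5:01 PM = 8 h 1 min; less 45 min break → 7 h 16 min
Fri: 8:25 AM–5:56 PM = 9 h 31 min; less 45 min break → 8 h 46 min
Sat: 9:17 AM–4:00 PM = 6 h 43 min; less 45 min break → 5 h 58 min
Sun: 6:32 AM–4:58 PM = 10 h 26 min; less 45 min break → 9 h 41 min
Total: 10 h 45 min + 4 h 7 min + 7 h 16 min + 8 h 46 min + 5 h 58 min + 9 h 41 min = 46 h 33 min.

46 h 33 min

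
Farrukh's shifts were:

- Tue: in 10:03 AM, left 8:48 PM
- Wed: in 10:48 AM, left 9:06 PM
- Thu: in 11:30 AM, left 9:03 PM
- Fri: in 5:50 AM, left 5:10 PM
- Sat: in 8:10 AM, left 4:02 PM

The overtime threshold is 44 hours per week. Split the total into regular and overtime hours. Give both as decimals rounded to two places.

Regular 44.00 hours, overtime 5.80 hours

Tue: 10:03 AM–8:48 PM = 10 h 45 min
Wed: 10:48 AM–9:06 PM = 10 h 18 min
Thu: 11:30 AM–9:03 PM = 9 h 33 min
Fri: 5:50 AM–5:10 PM = 11 h 20 min
Sat: 8:10 AM–4:02 PM = 7 h 52 min
Total worked: 49 h 48 min = 49.80 h.
Threshold 44 h → overtime 5 h 48 min, regular 44 h 0 min.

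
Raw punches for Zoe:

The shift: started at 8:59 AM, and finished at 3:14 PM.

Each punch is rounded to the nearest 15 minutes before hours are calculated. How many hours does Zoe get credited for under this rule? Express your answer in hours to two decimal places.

The shift: in 8:59 AM→9:00 AM, out 3:14 PM→3:15 PM; 6 h 15 min

6.25 hours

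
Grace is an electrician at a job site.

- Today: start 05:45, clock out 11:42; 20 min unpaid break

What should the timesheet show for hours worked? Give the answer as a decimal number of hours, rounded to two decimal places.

Today: 05:45–11:42 = 5 h 57 min; less 20 min break → 5 h 37 min

5.62 hours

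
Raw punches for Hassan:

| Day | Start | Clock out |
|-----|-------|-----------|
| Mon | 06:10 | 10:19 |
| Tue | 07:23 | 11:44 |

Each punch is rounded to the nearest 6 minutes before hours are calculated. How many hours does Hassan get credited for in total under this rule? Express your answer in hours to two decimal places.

8.40 hours

Mon: in 06:10→06:12, out 10:19→10:18; 4 h 6 min
Tue: in 07:23→07:24, out 11:44→11:42; 4 h 18 min
Total credited: 8 h 24 min.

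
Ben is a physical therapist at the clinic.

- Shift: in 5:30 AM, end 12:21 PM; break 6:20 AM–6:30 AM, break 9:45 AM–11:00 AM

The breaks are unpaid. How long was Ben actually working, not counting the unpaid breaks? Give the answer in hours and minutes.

Shift: 5:30 AM–12:21 PM = 6 h 51 min; less 85 min break → 5 h 26 min

5 h 26 min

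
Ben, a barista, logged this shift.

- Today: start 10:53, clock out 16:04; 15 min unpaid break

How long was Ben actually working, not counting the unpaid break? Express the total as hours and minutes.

Today: 10:53–16:04 = 5 h 11 min; less 15 min break → 4 h 56 min

4 h 56 min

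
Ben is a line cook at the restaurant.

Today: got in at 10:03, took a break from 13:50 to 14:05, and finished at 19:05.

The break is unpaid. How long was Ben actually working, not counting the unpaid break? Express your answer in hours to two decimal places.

8.78 hours

Today: 10:03–19:05 = 9 h 2 min; less 15 min break → 8 h 47 min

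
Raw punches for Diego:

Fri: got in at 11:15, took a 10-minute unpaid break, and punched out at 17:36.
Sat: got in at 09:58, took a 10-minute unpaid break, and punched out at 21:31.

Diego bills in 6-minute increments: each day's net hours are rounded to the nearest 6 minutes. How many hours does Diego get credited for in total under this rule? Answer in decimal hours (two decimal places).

17.60 hours

Fri: 11:15–17:36 = 6 h 21 min − 10 min = 6 h 11 min → rounds to 6 h 12 min
Sat: 09:58–21:31 = 11 h 33 min − 10 min = 11 h 23 min → rounds to 11 h 24 min
Total credited: 17 h 36 min.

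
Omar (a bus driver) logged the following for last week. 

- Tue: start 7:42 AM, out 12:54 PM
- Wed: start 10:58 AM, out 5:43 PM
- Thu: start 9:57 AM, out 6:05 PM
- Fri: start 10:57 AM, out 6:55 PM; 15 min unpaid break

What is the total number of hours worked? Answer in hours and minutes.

27 h 48 min

Tue: 7:42 AM–12:54 PM = 5 h 12 min
Wed: 10:58 AM–5:43 PM = 6 h 45 min
Thu: 9:57 AM–6:05 PM = 8 h 8 min
Fri: 10:57 AM–6:55 PM = 7 h 58 min; less 15 min break → 7 h 43 min
Total: 5 h 12 min + 6 h 45 min + 8 h 8 min + 7 h 43 min = 27 h 48 min.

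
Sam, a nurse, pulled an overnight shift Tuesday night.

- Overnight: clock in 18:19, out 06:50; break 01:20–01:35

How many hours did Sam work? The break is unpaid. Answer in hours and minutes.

Overnight: 18:19 → midnight = 5 h 41 min; midnight → 06:50 = 6 h 50 min; span 12 h 31 min; less 15 min break → 12 h 16 min

12 h 16 min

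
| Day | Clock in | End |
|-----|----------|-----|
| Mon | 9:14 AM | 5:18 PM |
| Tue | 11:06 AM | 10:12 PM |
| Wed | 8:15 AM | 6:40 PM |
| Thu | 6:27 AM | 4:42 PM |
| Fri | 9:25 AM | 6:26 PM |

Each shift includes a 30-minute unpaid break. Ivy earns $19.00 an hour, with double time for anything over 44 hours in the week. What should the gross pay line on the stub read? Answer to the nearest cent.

$925.30

Mon: 9:14 AM–5:18 PM = 8 h 4 min; less 30 min break → 7 h 34 min
Tue: 11:06 AM–10:12 PM = 11 h 6 min; less 30 min break → 10 h 36 min
Wed: 8:15 AM–6:40 PM = 10 h 25 min; less 30 min break → 9 h 55 min
Thu: 6:27 AM–4:42 PM = 10 h 15 min; less 30 min break → 9 h 45 min
Fri: 9:25 AM–6:26 PM = 9 h 1 min; less 30 min break → 8 h 31 min
Total worked: 46 h 21 min = 2781 min.
Regular 44 h 0 min = 2640 min at $19.00/h; overtime 2 h 21 min = 141 min at $38.00/h.
Pay = (2640 × $19.00 + 141 × $38.00) ÷ 60 = $925.30.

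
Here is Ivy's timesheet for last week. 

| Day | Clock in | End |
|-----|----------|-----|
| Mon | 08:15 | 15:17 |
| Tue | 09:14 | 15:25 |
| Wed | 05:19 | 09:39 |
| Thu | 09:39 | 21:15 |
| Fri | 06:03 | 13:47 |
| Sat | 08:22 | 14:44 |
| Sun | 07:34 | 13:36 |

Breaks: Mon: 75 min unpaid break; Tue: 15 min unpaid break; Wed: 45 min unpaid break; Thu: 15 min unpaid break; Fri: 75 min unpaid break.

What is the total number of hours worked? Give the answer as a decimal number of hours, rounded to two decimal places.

Mon: 08:15–15:17 = 7 h 2 min; less 75 min break → 5 h 47 min
Tue: 09:14–15:25 = 6 h 11 min; less 15 min break → 5 h 56 min
Wed: 05:19–09:39 = 4 h 20 min; less 45 min break → 3 h 35 min
Thu: 09:39–21:15 = 11 h 36 min; less 15 min break → 11 h 21 min
Fri: 06:03–13:47 = 7 h 44 min; less 75 min break → 6 h 29 min
Sat: 08:22–14:44 = 6 h 22 min
Sun: 07:34–13:36 = 6 h 2 min
Total: 5 h 47 min + 5 h 56 min + 3 h 35 min + 11 h 21 min + 6 h 29 min + 6 h 22 min + 6 h 2 min = 45 h 32 min.

45.53 hours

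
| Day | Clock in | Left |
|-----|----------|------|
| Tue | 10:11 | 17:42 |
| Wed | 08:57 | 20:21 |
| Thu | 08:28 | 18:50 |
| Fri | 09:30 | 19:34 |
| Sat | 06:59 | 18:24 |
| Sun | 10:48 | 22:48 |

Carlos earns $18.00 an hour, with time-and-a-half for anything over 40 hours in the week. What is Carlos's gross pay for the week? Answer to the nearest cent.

$1334.70

Tue: 10:11–17:42 = 7 h 31 min
Wed: 08:57–20:21 = 11 h 24 min
Thu: 08:28–18:50 = 10 h 22 min
Fri: 09:30–19:34 = 10 h 4 min
Sat: 06:59–18:24 = 11 h 25 min
Sun: 10:48–22:48 = 12 h 0 min
Total worked: 62 h 46 min = 3766 min.
Regular 40 h 0 min = 2400 min at $18.00/h; overtime 22 h 46 min = 1366 min at $27.00/h.
Pay = (2400 × $18.00 + 1366 × $27.00) ÷ 60 = $1334.70.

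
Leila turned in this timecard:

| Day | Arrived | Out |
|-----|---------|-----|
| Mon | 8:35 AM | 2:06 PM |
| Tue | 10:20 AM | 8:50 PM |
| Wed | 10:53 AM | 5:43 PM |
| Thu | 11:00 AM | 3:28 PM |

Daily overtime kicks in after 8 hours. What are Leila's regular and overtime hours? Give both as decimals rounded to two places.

Regular 24.82 hours, overtime 2.50 hours

Mon: 8:35 AM–2:06 PM = 5 h 31 min
Tue: 10:20 AM–8:50 PM = 10 h 30 min
Wed: 10:53 AM–5:43 PM = 6 h 50 min
Thu: 11:00 AM–3:28 PM = 4 h 28 min
Mon reg 5 h 31 min / OT 0 h 0 min; Tue reg 8 h 0 min / OT 2 h 30 min; Wed reg 6 h 50 min / OT 0 h 0 min; Thu reg 4 h 28 min / OT 0 h 0 min.
Totals: regular 24 h 49 min, overtime 2 h 30 min.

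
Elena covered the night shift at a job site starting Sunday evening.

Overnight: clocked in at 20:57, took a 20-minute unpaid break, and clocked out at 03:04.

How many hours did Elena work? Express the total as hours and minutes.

5 h 47 min

Overnight: 20:57 → midnight = 3 h 3 min; midnight → 03:04 = 3 h 4 min; span 6 h 7 min; less 20 min break → 5 h 47 min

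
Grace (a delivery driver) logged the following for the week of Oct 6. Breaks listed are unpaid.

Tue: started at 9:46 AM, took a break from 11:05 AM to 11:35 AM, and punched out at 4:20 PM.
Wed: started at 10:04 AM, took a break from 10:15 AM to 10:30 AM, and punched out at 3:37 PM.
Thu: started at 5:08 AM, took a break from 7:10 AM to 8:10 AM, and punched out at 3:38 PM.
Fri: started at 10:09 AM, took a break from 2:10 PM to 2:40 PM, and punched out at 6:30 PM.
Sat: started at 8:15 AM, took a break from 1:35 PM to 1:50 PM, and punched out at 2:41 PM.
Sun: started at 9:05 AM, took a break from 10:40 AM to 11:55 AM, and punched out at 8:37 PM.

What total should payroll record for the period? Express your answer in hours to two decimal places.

45.18 hours

Tue: 9:46 AM–4:20 PM = 6 h 34 min; less 30 min break → 6 h 4 min
Wed: 10:04 AM–3:37 PM = 5 h 33 min; less 15 min break → 5 h 18 min
Thu: 5:08 AM–3:38 PM = 10 h 30 min; less 60 min break → 9 h 30 min
Fri: 10:09 AM–6:30 PM = 8 h 21 min; less 30 min break → 7 h 51 min
Sat: 8:15 AM–2:41 PM = 6 h 26 min; less 15 min break → 6 h 11 min
Sun: 9:05 AM–8:37 PM = 11 h 32 min; less 75 min break → 10 h 17 min
Total: 6 h 4 min + 5 h 18 min + 9 h 30 min + 7 h 51 min + 6 h 11 min + 10 h 17 min = 45 h 11 min.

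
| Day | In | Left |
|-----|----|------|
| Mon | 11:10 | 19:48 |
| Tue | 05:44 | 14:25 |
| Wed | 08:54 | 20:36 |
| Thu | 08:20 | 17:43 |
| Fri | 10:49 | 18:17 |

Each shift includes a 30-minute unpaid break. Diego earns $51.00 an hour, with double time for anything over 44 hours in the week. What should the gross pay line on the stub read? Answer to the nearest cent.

$2211.70

Mon: 11:10–19:48 = 8 h 38 min; less 30 min break → 8 h 8 min
Tue: 05:44–14:25 = 8 h 41 min; less 30 min break → 8 h 11 min
Wed: 08:54–20:36 = 11 h 42 min; less 30 min break → 11 h 12 min
Thu: 08:20–17:43 = 9 h 23 min; less 30 min break → 8 h 53 min
Fri: 10:49–18:17 = 7 h 28 min; less 30 min break → 6 h 58 min
Total worked: 43 h 22 min = 2602 min.
Regular 43 h 22 min = 2602 min at $51.00/h; overtime 0 h 0 min = 0 min at $102.00/h.
Pay = (2602 × $51.00 + 0 × $102.00) ÷ 60 = $2211.70.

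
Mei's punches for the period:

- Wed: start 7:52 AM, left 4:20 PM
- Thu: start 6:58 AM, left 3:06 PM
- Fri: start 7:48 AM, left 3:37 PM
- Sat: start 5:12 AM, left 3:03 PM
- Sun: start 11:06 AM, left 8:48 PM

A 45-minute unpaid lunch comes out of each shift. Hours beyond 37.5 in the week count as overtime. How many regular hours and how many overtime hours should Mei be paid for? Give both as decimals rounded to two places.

Wed: 7:52 AM–4:20 PM = 8 h 28 min; less 45 min break → 7 h 43 min
Thu: 6:58 AM–3:06 PM = 8 h 8 min; less 45 min break → 7 h 23 min
Fri: 7:48 AM–3:37 PM = 7 h 49 min; less 45 min break → 7 h 4 min
Sat: 5:12 AM–3:03 PM = 9 h 51 min; less 45 min break → 9 h 6 min
Sun: 11:06 AM–8:48 PM = 9 h 42 min; less 45 min break → 8 h 57 min
Total worked: 40 h 13 min = 40.22 h.
Threshold 37.5 h → overtime 2 h 43 min, regular 37 h 30 min.

Regular 37.50 hours, overtime 2.72 hours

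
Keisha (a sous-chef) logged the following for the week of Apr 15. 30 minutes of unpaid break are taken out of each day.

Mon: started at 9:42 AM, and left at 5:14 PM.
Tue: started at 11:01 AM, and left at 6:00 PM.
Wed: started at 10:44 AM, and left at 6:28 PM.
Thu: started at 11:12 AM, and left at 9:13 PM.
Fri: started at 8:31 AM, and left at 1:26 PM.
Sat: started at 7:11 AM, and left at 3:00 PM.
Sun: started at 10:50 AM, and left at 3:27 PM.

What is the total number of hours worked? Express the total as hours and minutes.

46 h 7 min

Mon: 9:42 AM–5:14 PM = 7 h 32 min; less 30 min break → 7 h 2 min
Tue: 11:01 AM–6:00 PM = 6 h 59 min; less 30 min break → 6 h 29 min
Wed: 10:44 AM–6:28 PM = 7 h 44 min; less 30 min break → 7 h 14 min
Thu: 11:12 AM–9:13 PM = 10 h 1 min; less 30 min break → 9 h 31 min
Fri: 8:31 AM–1:26 PM = 4 h 55 min; less 30 min break → 4 h 25 min
Sat: 7:11 AM–3:00 PM = 7 h 49 min; less 30 min break → 7 h 19 min
Sun: 10:50 AM–3:27 PM = 4 h 37 min; less 30 min break → 4 h 7 min
Total: 7 h 2 min + 6 h 29 min + 7 h 14 min + 9 h 31 min + 4 h 25 min + 7 h 19 min + 4 h 7 min = 46 h 7 min.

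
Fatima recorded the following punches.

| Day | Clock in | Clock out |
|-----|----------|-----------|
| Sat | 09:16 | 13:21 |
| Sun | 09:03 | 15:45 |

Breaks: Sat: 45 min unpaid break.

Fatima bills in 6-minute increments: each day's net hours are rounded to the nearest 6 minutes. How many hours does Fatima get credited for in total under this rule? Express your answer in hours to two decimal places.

10.00 hours

Sat: 09:16–13:21 = 4 h 5 min − 45 min = 3 h 20 min → rounds to 3 h 18 min
Sun: 09:03–15:45 = 6 h 42 min → rounds to 6 h 42 min
Total credited: 10 h 0 min.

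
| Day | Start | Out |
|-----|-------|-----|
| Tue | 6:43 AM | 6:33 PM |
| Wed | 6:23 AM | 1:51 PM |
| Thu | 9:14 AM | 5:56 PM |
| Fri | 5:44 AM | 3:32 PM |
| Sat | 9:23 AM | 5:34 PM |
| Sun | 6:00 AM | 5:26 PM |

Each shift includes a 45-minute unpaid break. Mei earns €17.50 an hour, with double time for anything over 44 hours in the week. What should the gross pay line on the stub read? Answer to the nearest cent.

€1082.08

Tue: 6:43 AM–6:33 PM = 11 h 50 min; less 45 min break → 11 h 5 min
Wed: 6:23 AM–1:51 PM = 7 h 28 min; less 45 min break → 6 h 43 min
Thu: 9:14 AM–5:56 PM = 8 h 42 min; less 45 min break → 7 h 57 min
Fri: 5:44 AM–3:32 PM = 9 h 48 min; less 45 min break → 9 h 3 min
Sat: 9:23 AM–5:34 PM = 8 h 11 min; less 45 min break → 7 h 26 min
Sun: 6:00 AM–5:26 PM = 11 h 26 min; less 45 min break → 10 h 41 min
Total worked: 52 h 55 min = 3175 min.
Regular 44 h 0 min = 2640 min at €17.50/h; overtime 8 h 55 min = 535 min at €35.00/h.
Pay = (2640 × €17.50 + 535 × €35.00) ÷ 60 = €1082.08.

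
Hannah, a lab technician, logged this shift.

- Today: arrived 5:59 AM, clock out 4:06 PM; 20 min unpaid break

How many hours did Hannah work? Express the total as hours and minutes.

9 h 47 min

Today: 5:59 AM–4:06 PM = 10 h 7 min; less 20 min break → 9 h 47 min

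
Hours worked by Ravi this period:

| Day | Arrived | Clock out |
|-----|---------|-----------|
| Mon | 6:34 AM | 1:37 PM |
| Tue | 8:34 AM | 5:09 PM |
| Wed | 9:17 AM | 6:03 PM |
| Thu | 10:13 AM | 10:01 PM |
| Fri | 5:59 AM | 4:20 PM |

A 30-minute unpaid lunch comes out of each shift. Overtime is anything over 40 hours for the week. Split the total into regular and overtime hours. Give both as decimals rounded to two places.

Mon: 6:34 AM–1:37 PM = 7 h 3 min; less 30 min break → 6 h 33 min
Tue: 8:34 AM–5:09 PM = 8 h 35 min; less 30 min break → 8 h 5 min
Wed: 9:17 AM–6:03 PM = 8 h 46 min; less 30 min break → 8 h 16 min
Thu: 10:13 AM–10:01 PM = 11 h 48 min; less 30 min break → 11 h 18 min
Fri: 5:59 AM–4:20 PM = 10 h 21 min; less 30 min break → 9 h 51 min
Total worked: 44 h 3 min = 44.05 h.
Threshold 40 h → overtime 4 h 3 min, regular 40 h 0 min.

Regular 40.00 hours, overtime 4.05 hours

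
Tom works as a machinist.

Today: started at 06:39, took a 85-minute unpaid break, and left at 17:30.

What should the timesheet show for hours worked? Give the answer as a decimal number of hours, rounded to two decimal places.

9.43 hours

Today: 06:39–17:30 = 10 h 51 min; less 85 min break → 9 h 26 min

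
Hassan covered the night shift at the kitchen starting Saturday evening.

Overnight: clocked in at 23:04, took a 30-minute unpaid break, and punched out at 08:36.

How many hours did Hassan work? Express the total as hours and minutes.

9 h 2 min

Overnight: 23:04 → midnight = 0 h 56 min; midnight → 08:36 = 8 h 36 min; span 9 h 32 min; less 30 min break → 9 h 2 min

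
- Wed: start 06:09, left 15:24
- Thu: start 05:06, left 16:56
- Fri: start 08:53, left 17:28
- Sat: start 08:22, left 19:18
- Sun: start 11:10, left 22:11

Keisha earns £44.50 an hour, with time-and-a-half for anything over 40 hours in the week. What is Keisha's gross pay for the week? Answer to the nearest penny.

Wed: 06:09–15:24 = 9 h 15 min
Thu: 05:06–16:56 = 11 h 50 min
Fri: 08:53–17:28 = 8 h 35 min
Sat: 08:22–19:18 = 10 h 56 min
Sun: 11:10–22:11 = 11 h 1 min
Total worked: 51 h 37 min = 3097 min.
Regular 40 h 0 min = 2400 min at £44.50/h; overtime 11 h 37 min = 697 min at £66.75/h.
Pay = (2400 × £44.50 + 697 × £66.75) ÷ 60 = £2555.41.

£2555.41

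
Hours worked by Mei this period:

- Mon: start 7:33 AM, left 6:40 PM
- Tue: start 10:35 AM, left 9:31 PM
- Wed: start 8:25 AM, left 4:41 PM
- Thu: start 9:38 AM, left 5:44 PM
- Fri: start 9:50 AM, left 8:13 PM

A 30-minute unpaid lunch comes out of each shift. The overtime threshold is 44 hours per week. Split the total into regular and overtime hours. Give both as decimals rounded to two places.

Regular 44.00 hours, overtime 2.30 hours

Mon: 7:33 AM–6:40 PM = 11 h 7 min; less 30 min break → 10 h 37 min
Tue: 10:35 AM–9:31 PM = 10 h 56 min; less 30 min break → 10 h 26 min
Wed: 8:25 AM–4:41 PM = 8 h 16 min; less 30 min break → 7 h 46 min
Thu: 9:38 AM–5:44 PM = 8 h 6 min; less 30 min break → 7 h 36 min
Fri: 9:50 AM–8:13 PM = 10 h 23 min; less 30 min break → 9 h 53 min
Total worked: 46 h 18 min = 46.30 h.
Threshold 44 h → overtime 2 h 18 min, regular 44 h 0 min.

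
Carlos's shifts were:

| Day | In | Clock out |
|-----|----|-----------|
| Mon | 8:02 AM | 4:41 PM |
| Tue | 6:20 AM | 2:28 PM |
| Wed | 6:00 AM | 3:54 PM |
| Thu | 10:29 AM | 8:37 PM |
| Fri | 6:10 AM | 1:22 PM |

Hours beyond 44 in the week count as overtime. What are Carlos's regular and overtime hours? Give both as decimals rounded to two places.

Regular 44.00 hours, overtime 0.02 hours

Mon: 8:02 AM–4:41 PM = 8 h 39 min
Tue: 6:20 AM–2:28 PM = 8 h 8 min
Wed: 6:00 AM–3:54 PM = 9 h 54 min
Thu: 10:29 AM–8:37 PM = 10 h 8 min
Fri: 6:10 AM–1:22 PM = 7 h 12 min
Total worked: 44 h 1 min = 44.02 h.
Threshold 44 h → overtime 0 h 1 min, regular 44 h 0 min.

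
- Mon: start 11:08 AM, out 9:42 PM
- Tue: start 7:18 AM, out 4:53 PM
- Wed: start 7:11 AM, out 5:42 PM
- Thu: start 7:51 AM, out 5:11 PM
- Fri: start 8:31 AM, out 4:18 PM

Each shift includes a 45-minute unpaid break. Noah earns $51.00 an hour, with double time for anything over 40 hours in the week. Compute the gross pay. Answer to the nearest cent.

$2451.40

Mon: 11:08 AM–9:42 PM = 10 h 34 min; less 45 min break → 9 h 49 min
Tue: 7:18 AM–4:53 PM = 9 h 35 min; less 45 min break → 8 h 50 min
Wed: 7:11 AM–5:42 PM = 10 h 31 min; less 45 min break → 9 h 46 min
Thu: 7:51 AM–5:11 PM = 9 h 20 min; less 45 min break → 8 h 35 min
Fri: 8:31 AM–4:18 PM = 7 h 47 min; less 45 min break → 7 h 2 min
Total worked: 44 h 2 min = 2642 min.
Regular 40 h 0 min = 2400 min at $51.00/h; overtime 4 h 2 min = 242 min at $102.00/h.
Pay = (2400 × $51.00 + 242 × $102.00) ÷ 60 = $2451.40.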